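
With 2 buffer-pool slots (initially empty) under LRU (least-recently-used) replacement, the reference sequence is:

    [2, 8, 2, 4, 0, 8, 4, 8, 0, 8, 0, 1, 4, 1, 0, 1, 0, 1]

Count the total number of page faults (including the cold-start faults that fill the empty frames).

2: miss, frames [2]
8: miss, frames [2, 8]
2: hit
4: miss, evict 8, frames [2, 4]
0: miss, evict 2, frames [4, 0]
8: miss, evict 4, frames [0, 8]
4: miss, evict 0, frames [8, 4]
8: hit
0: miss, evict 4, frames [8, 0]
8: hit
0: hit
1: miss, evict 8, frames [0, 1]
4: miss, evict 0, frames [1, 4]
1: hit
0: miss, evict 4, frames [1, 0]
1: hit
0: hit
1: hit
Page faults: 10.

10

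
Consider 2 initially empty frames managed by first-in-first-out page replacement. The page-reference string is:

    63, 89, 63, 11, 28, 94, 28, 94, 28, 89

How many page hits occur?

4

63 → miss, frames (63)
89 → miss, frames (63 89)
63 → hit
11 → miss, evict 63, frames (89 11)
28 → miss, evict 89, frames (11 28)
94 → miss, evict 11, frames (28 94)
28 → hit
94 → hit
28 → hit
89 → miss, evict 28, frames (94 89)
Hits: 4.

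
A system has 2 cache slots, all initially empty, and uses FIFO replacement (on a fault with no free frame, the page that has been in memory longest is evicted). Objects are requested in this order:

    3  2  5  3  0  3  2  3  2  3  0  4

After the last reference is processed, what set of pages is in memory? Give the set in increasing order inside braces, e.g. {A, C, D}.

{0, 4}

3 -> miss, frames {3}
2 -> miss, frames {3,2}
5 -> miss, evict 3, frames {2,5}
3 -> miss, evict 2, frames {5,3}
0 -> miss, evict 5, frames {3,0}
3 -> hit
2 -> miss, evict 3, frames {0,2}
3 -> miss, evict 0, frames {2,3}
2 -> hit
3 -> hit
0 -> miss, evict 2, frames {3,0}
4 -> miss, evict 3, frames {0,4}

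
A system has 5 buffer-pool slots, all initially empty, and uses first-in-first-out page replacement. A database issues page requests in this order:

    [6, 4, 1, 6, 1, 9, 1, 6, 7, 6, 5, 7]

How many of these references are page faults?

6 -> fault, frames (6)
4 -> fault, frames (6 4)
1 -> fault, frames (6 4 1)
6 -> hit
1 -> hit
9 -> fault, frames (6 4 1 9)
1 -> hit
6 -> hit
7 -> fault, frames (6 4 1 9 7)
6 -> hit
5 -> fault, evict 6, frames (4 1 9 7 5)
7 -> hit
Page faults: 6.

6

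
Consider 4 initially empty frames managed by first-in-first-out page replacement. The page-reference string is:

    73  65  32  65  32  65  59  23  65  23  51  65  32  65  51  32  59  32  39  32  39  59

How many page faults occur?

10

73 -> fault, frames {73}
65 -> fault, frames {73,65}
32 -> fault, frames {73,65,32}
65 -> hit
32 -> hit
65 -> hit
59 -> fault, frames {73,65,32,59}
23 -> fault, evict 73, frames {65,32,59,23}
65 -> hit
23 -> hit
51 -> fault, evict 65, frames {32,59,23,51}
65 -> fault, evict 32, frames {59,23,51,65}
32 -> fault, evict 59, frames {23,51,65,32}
65 -> hit
51 -> hit
32 -> hit
59 -> fault, evict 23, frames {51,65,32,59}
32 -> hit
39 -> fault, evict 51, frames {65,32,59,39}
32 -> hit
39 -> hit
59 -> hit
Page faults: 10.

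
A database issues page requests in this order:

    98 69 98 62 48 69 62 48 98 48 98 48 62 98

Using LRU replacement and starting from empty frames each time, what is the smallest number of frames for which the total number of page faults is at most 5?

4

f=1: 14 faults
f=2: 10 faults
f=3: 6 faults
f=4: 4 faults
Smallest f with faults ≤ 5 is 4.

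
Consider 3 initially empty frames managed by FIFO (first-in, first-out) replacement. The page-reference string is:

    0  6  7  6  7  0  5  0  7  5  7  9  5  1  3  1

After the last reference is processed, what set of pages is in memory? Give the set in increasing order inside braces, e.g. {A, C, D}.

0 → miss, frames (0)
6 → miss, frames (0 6)
7 → miss, frames (0 6 7)
6 → hit
7 → hit
0 → hit
5 → miss, evict 0, frames (6 7 5)
0 → miss, evict 6, frames (7 5 0)
7 → hit
5 → hit
7 → hit
9 → miss, evict 7, frames (5 0 9)
5 → hit
1 → miss, evict 5, frames (0 9 1)
3 → miss, evict 0, frames (9 1 3)
1 → hit

{1, 3, 9}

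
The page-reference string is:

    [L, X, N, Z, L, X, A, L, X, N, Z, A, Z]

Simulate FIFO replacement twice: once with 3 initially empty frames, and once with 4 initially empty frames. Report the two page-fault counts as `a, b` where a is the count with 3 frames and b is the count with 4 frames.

3 frames: F F F F F F F . . F F . . → 9 faults.
4 frames: F F F F . . F F F F F F . → 10 faults.
10 > 9: adding a frame increased faults — Belady's anomaly.

9, 10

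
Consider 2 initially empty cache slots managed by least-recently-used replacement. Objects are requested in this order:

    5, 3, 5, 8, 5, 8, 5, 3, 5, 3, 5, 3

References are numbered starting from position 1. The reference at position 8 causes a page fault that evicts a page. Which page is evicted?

8

pos 1: 5 -> fault, frames (5)
pos 2: 3 -> fault, frames (5 3)
pos 3: 5 -> hit
pos 4: 8 -> fault, evict 3, frames (5 8)
pos 5: 5 -> hit
pos 6: 8 -> hit
pos 7: 5 -> hit
pos 8: 3 -> fault, evict 8, frames (5 3)
At position 8, page 8 is evicted.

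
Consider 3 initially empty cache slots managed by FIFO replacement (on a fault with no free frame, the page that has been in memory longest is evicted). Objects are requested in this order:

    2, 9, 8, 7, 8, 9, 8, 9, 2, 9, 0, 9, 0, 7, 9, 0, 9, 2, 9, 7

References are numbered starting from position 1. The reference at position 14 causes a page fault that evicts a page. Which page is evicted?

2

pos 1: 2 → fault, frames [2]
pos 2: 9 → fault, frames [2, 9]
pos 3: 8 → fault, frames [2, 9, 8]
pos 4: 7 → fault, evict 2, frames [9, 8, 7]
pos 5: 8 → hit
pos 6: 9 → hit
pos 7: 8 → hit
pos 8: 9 → hit
pos 9: 2 → fault, evict 9, frames [8, 7, 2]
pos 10: 9 → fault, evict 8, frames [7, 2, 9]
pos 11: 0 → fault, evict 7, frames [2, 9, 0]
pos 12: 9 → hit
pos 13: 0 → hit
pos 14: 7 → fault, evict 2, frames [9, 0, 7]
At position 14, page 2 is evicted.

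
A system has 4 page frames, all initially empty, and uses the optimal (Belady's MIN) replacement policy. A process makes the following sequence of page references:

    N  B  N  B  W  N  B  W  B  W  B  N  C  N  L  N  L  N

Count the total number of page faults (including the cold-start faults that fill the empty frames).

5

N -> fault, frames [N]
B -> fault, frames [N, B]
N -> hit
B -> hit
W -> fault, frames [N, B, W]
N -> hit
B -> hit
W -> hit
B -> hit
W -> hit
B -> hit
N -> hit
C -> fault, frames [N, B, W, C]
N -> hit
L -> fault, evict C, frames [N, B, W, L]
N -> hit
L -> hit
N -> hit
Page faults: 5.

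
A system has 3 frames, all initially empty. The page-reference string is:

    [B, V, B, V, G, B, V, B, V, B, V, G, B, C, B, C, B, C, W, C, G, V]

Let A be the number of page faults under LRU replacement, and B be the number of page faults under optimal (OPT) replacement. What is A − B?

1

Under LRU: F F . . F . . . . . . . . F . . . . F . F F → 7 faults.
Under OPT: F F . . F . . . . . . . . F . . . . F . . F → 6 faults.
A − B = 7 − 6 = 1.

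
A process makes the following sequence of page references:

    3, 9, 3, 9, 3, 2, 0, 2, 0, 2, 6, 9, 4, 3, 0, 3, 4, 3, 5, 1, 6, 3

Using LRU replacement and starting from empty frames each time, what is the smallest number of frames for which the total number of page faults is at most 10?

f=1: 22 faults
f=2: 14 faults
f=3: 13 faults
f=4: 12 faults
f=5: 11 faults
f=6: 9 faults
f=7: 8 faults
f=8: 8 faults
Smallest f with faults ≤ 10 is 6.

6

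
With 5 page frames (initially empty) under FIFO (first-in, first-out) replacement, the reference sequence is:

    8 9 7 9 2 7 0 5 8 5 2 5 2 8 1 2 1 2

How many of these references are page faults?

8

8 -> miss, frames [8]
9 -> miss, frames [8, 9]
7 -> miss, frames [8, 9, 7]
9 -> hit
2 -> miss, frames [8, 9, 7, 2]
7 -> hit
0 -> miss, frames [8, 9, 7, 2, 0]
5 -> miss, evict 8, frames [9, 7, 2, 0, 5]
8 -> miss, evict 9, frames [7, 2, 0, 5, 8]
5 -> hit
2 -> hit
5 -> hit
2 -> hit
8 -> hit
1 -> miss, evict 7, frames [2, 0, 5, 8, 1]
2 -> hit
1 -> hit
2 -> hit
Page faults: 8.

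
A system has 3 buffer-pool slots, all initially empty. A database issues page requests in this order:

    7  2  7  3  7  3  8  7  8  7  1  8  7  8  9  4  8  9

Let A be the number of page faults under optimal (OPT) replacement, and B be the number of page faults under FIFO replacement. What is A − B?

-2

Under OPT: F F . F . . F . . . F . . . F F . . → 7 faults.
Under FIFO: F F . F . . F F . . F . . . F F F . → 9 faults.
A − B = 7 − 9 = -2.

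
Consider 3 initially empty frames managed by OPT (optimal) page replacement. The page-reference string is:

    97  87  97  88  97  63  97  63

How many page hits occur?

4

97 -> fault, frames {97}
87 -> fault, frames {97,87}
97 -> hit
88 -> fault, frames {97,87,88}
97 -> hit
63 -> fault, evict 88, frames {97,87,63}
97 -> hit
63 -> hit
Hits: 4.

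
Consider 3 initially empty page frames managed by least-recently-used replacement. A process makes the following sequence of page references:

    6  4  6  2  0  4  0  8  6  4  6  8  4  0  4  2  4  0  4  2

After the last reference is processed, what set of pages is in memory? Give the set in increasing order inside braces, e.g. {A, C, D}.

6 → fault, frames {6}
4 → fault, frames {6,4}
6 → hit
2 → fault, frames {4,6,2}
0 → fault, evict 4, frames {6,2,0}
4 → fault, evict 6, frames {2,0,4}
0 → hit
8 → fault, evict 2, frames {4,0,8}
6 → fault, evict 4, frames {0,8,6}
4 → fault, evict 0, frames {8,6,4}
6 → hit
8 → hit
4 → hit
0 → fault, evict 6, frames {8,4,0}
4 → hit
2 → fault, evict 8, frames {0,4,2}
4 → hit
0 → hit
4 → hit
2 → hit

{0, 2, 4}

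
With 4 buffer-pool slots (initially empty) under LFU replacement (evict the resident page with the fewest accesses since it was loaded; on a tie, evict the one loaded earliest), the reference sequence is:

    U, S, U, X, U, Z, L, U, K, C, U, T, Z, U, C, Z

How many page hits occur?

7

U: fault, frames (U)
S: fault, frames (U S)
U: hit
X: fault, frames (U S X)
U: hit
Z: fault, frames (U S X Z)
L: fault, evict S, frames (U X Z L)
U: hit
K: fault, evict X, frames (U Z L K)
C: fault, evict Z, frames (U L K C)
U: hit
T: fault, evict L, frames (U K C T)
Z: fault, evict K, frames (U C T Z)
U: hit
C: hit
Z: hit
Hits: 7.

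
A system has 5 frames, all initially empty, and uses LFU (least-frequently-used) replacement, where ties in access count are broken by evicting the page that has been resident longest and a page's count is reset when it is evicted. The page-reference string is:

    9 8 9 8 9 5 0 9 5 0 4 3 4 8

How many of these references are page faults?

7

9: miss, frames (9)
8: miss, frames (9 8)
9: hit
8: hit
9: hit
5: miss, frames (9 8 5)
0: miss, frames (9 8 5 0)
9: hit
5: hit
0: hit
4: miss, frames (9 8 5 0 4)
3: miss, evict 4, frames (9 8 5 0 3)
4: miss, evict 3, frames (9 8 5 0 4)
8: hit
Page faults: 7.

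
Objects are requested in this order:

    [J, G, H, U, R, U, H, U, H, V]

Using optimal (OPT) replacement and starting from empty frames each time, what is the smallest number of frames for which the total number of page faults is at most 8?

2

f=1: 10 faults
f=2: 7 faults
f=3: 6 faults
f=4: 6 faults
f=5: 6 faults
f=6: 6 faults
Smallest f with faults ≤ 8 is 2.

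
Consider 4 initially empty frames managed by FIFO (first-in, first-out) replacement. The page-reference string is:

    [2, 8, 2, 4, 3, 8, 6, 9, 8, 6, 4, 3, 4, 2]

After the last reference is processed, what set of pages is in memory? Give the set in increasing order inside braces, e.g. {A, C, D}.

{2, 3, 4, 8}

2 → miss, frames [2]
8 → miss, frames [2, 8]
2 → hit
4 → miss, frames [2, 8, 4]
3 → miss, frames [2, 8, 4, 3]
8 → hit
6 → miss, evict 2, frames [8, 4, 3, 6]
9 → miss, evict 8, frames [4, 3, 6, 9]
8 → miss, evict 4, frames [3, 6, 9, 8]
6 → hit
4 → miss, evict 3, frames [6, 9, 8, 4]
3 → miss, evict 6, frames [9, 8, 4, 3]
4 → hit
2 → miss, evict 9, frames [8, 4, 3, 2]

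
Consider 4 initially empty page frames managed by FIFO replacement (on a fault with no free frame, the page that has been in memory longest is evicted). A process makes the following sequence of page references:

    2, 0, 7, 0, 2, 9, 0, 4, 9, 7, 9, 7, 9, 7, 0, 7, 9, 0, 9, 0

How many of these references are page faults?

2 → fault, frames [2]
0 → fault, frames [2, 0]
7 → fault, frames [2, 0, 7]
0 → hit
2 → hit
9 → fault, frames [2, 0, 7, 9]
0 → hit
4 → fault, evict 2, frames [0, 7, 9, 4]
9 → hit
7 → hit
9 → hit
7 → hit
9 → hit
7 → hit
0 → hit
7 → hit
9 → hit
0 → hit
9 → hit
0 → hit
Page faults: 5.

5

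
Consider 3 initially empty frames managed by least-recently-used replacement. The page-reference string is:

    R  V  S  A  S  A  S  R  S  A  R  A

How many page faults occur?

5

R → fault, frames (R)
V → fault, frames (R V)
S → fault, frames (R V S)
A → fault, evict R, frames (V S A)
S → hit
A → hit
S → hit
R → fault, evict V, frames (A S R)
S → hit
A → hit
R → hit
A → hit
Page faults: 5.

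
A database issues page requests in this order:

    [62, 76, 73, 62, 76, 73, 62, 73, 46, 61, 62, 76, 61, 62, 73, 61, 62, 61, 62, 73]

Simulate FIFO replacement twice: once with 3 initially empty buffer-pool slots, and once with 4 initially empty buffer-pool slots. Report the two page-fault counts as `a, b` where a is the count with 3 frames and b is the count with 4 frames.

3 frames: F F F . . . . . F F F F . . F F F . . . → 10 faults.
4 frames: F F F . . . . . F F F F . . F . . . . . → 8 faults.
8 < 10: adding a frame reduced faults, as is typical.

10, 8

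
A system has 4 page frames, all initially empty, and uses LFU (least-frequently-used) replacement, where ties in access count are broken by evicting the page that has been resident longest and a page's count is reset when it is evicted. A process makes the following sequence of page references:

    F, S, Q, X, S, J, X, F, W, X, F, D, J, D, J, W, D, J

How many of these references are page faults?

F: miss, frames (F)
S: miss, frames (F S)
Q: miss, frames (F S Q)
X: miss, frames (F S Q X)
S: hit
J: miss, evict F, frames (S Q X J)
X: hit
F: miss, evict Q, frames (S X J F)
W: miss, evict J, frames (S X F W)
X: hit
F: hit
D: miss, evict W, frames (S X F D)
J: miss, evict D, frames (S X F J)
D: miss, evict J, frames (S X F D)
J: miss, evict D, frames (S X F J)
W: miss, evict J, frames (S X F W)
D: miss, evict W, frames (S X F D)
J: miss, evict D, frames (S X F J)
Page faults: 14.

14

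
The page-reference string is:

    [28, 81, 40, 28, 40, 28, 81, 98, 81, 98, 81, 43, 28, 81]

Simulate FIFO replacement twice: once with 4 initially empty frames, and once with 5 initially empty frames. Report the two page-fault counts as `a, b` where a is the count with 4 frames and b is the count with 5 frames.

4 frames: F F F . . . . F . . . F F F → 7 faults.
5 frames: F F F . . . . F . . . F . . → 5 faults.
5 < 7: adding a frame reduced faults, as is typical.

7, 5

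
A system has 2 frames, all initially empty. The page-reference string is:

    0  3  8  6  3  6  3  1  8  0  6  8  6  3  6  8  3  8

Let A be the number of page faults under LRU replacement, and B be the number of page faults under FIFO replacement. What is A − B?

-1

Under LRU: F F F F F . . F F F F F . F . F F . → 13 faults.
Under FIFO: F F F F F . . F F F F F . F F F F . → 14 faults.
A − B = 13 − 14 = -1.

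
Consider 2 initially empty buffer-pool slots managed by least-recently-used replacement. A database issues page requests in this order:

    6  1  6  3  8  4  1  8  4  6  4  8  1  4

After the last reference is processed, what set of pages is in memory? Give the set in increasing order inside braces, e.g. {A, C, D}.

{1, 4}

6 → miss, frames [6]
1 → miss, frames [6, 1]
6 → hit
3 → miss, evict 1, frames [6, 3]
8 → miss, evict 6, frames [3, 8]
4 → miss, evict 3, frames [8, 4]
1 → miss, evict 8, frames [4, 1]
8 → miss, evict 4, frames [1, 8]
4 → miss, evict 1, frames [8, 4]
6 → miss, evict 8, frames [4, 6]
4 → hit
8 → miss, evict 6, frames [4, 8]
1 → miss, evict 4, frames [8, 1]
4 → miss, evict 8, frames [1, 4]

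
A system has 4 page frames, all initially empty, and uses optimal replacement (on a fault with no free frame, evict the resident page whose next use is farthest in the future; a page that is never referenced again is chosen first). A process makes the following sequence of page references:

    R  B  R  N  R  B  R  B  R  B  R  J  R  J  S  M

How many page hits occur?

R: fault, frames {R}
B: fault, frames {R,B}
R: hit
N: fault, frames {R,B,N}
R: hit
B: hit
R: hit
B: hit
R: hit
B: hit
R: hit
J: fault, frames {R,B,N,J}
R: hit
J: hit
S: fault, evict J, frames {R,B,N,S}
M: fault, evict S, frames {R,B,N,M}
Hits: 10.

10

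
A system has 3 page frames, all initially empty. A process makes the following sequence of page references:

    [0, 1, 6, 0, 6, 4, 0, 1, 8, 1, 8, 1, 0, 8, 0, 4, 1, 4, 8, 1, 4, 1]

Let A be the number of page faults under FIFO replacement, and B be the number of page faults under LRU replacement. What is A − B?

-1

Under FIFO: F F F . . F F F F . . . . . . F . . . . . . → 8 faults.
Under LRU: F F F . . F . F F . . . . . . F F . F . . . → 9 faults.
A − B = 8 − 9 = -1.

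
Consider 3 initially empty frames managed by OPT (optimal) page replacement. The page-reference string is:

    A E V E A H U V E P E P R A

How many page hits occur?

A: miss, frames (A)
E: miss, frames (A E)
V: miss, frames (A E V)
E: hit
A: hit
H: miss, evict A, frames (E V H)
U: miss, evict H, frames (E V U)
V: hit
E: hit
P: miss, evict U, frames (E V P)
E: hit
P: hit
R: miss, evict P, frames (E V R)
A: miss, evict R, frames (E V A)
Hits: 6.

6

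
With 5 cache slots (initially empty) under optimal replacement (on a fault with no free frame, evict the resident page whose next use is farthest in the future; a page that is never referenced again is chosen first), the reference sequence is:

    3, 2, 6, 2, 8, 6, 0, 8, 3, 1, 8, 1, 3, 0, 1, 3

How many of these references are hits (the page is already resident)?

10

3: fault, frames (3)
2: fault, frames (3 2)
6: fault, frames (3 2 6)
2: hit
8: fault, frames (3 2 6 8)
6: hit
0: fault, frames (3 2 6 8 0)
8: hit
3: hit
1: fault, evict 6, frames (3 2 8 0 1)
8: hit
1: hit
3: hit
0: hit
1: hit
3: hit
Hits: 10.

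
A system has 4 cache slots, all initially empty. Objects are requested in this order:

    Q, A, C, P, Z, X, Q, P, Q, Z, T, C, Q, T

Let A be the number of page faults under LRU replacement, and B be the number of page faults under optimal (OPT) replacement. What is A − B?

Under LRU: F F F F F F F . . . F F . . → 9 faults.
Under OPT: F F F F F F . . . . F F . . → 8 faults.
A − B = 9 − 8 = 1.

1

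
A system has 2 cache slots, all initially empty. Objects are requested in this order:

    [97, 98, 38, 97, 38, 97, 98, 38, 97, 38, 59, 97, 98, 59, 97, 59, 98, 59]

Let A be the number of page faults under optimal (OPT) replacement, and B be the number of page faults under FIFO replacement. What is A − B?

Under OPT: F F F . . . F . F . F . F . F . F . → 9 faults.
Under FIFO: F F F F . . F F F . F . F . F F F . → 12 faults.
A − B = 9 − 12 = -3.

-3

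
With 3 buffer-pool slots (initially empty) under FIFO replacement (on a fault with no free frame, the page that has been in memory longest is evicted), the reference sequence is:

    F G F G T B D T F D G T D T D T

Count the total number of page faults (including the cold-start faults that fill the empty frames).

9

F: miss, frames [F]
G: miss, frames [F, G]
F: hit
G: hit
T: miss, frames [F, G, T]
B: miss, evict F, frames [G, T, B]
D: miss, evict G, frames [T, B, D]
T: hit
F: miss, evict T, frames [B, D, F]
D: hit
G: miss, evict B, frames [D, F, G]
T: miss, evict D, frames [F, G, T]
D: miss, evict F, frames [G, T, D]
T: hit
D: hit
T: hit
Page faults: 9.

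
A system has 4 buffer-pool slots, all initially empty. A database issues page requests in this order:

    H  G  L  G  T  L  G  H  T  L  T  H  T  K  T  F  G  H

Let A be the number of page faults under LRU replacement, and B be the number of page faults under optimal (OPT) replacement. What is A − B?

2

Under LRU: F F F . F . . . . . . . . F . F F F → 8 faults.
Under OPT: F F F . F . . . . . . . . F . F . . → 6 faults.
A − B = 8 − 6 = 2.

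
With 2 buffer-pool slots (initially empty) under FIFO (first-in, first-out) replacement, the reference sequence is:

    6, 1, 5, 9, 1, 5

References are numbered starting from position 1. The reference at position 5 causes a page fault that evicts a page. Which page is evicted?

pos 1: 6 → fault, frames [6]
pos 2: 1 → fault, frames [6, 1]
pos 3: 5 → fault, evict 6, frames [1, 5]
pos 4: 9 → fault, evict 1, frames [5, 9]
pos 5: 1 → fault, evict 5, frames [9, 1]
At position 5, page 5 is evicted.

5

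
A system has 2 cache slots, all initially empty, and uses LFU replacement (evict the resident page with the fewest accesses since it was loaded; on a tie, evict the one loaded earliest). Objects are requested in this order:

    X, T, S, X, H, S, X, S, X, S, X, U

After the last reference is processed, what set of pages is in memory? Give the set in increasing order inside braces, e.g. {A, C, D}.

{U, X}

X: miss, frames [X]
T: miss, frames [X, T]
S: miss, evict X, frames [T, S]
X: miss, evict T, frames [S, X]
H: miss, evict S, frames [X, H]
S: miss, evict X, frames [H, S]
X: miss, evict H, frames [S, X]
S: hit
X: hit
S: hit
X: hit
U: miss, evict S, frames [X, U]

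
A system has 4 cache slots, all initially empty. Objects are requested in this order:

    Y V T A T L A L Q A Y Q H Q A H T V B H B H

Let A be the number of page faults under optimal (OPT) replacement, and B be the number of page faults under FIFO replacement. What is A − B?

Under OPT: F F F F . F . . F . . . F . . . . F F . . . → 9 faults.
Under FIFO: F F F F . F . . F . F . F . F . F F F F . . → 13 faults.
A − B = 9 − 13 = -4.

-4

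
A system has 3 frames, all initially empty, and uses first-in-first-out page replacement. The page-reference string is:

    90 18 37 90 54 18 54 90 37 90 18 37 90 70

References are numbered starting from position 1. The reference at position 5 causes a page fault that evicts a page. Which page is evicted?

pos 1: 90 -> miss, frames {90}
pos 2: 18 -> miss, frames {90,18}
pos 3: 37 -> miss, frames {90,18,37}
pos 4: 90 -> hit
pos 5: 54 -> miss, evict 90, frames {18,37,54}
At position 5, page 90 is evicted.

90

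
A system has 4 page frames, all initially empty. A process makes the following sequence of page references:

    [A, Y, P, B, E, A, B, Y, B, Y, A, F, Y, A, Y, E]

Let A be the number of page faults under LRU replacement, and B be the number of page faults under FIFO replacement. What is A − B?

Under LRU: F F F F F F . F . . . F . . . F → 9 faults.
Under FIFO: F F F F F F . F . . . F . . . . → 8 faults.
A − B = 9 − 8 = 1.

1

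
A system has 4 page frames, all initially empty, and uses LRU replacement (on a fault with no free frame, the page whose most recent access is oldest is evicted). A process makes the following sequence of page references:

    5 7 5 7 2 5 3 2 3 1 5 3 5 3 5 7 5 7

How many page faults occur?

5: fault, frames [5]
7: fault, frames [5, 7]
5: hit
7: hit
2: fault, frames [5, 7, 2]
5: hit
3: fault, frames [7, 2, 5, 3]
2: hit
3: hit
1: fault, evict 7, frames [5, 2, 3, 1]
5: hit
3: hit
5: hit
3: hit
5: hit
7: fault, evict 2, frames [1, 3, 5, 7]
5: hit
7: hit
Page faults: 6.

6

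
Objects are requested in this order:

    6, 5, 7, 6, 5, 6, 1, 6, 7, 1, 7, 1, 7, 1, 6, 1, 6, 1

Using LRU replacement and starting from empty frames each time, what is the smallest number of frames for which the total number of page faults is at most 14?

f=1: 18 faults
f=2: 9 faults
f=3: 5 faults
f=4: 4 faults
Smallest f with faults ≤ 14 is 2.

2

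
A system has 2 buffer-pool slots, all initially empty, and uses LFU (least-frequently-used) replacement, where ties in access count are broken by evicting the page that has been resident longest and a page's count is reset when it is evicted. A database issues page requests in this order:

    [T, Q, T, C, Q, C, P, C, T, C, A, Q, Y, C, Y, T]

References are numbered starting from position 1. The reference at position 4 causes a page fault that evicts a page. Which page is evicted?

Q

pos 1: T: fault, frames (T)
pos 2: Q: fault, frames (T Q)
pos 3: T: hit
pos 4: C: fault, evict Q, frames (T C)
At position 4, page Q is evicted.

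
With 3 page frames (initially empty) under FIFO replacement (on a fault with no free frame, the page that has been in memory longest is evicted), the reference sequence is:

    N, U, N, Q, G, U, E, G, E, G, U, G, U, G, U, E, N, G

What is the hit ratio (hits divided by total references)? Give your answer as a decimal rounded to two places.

0.56

N: miss, frames (N)
U: miss, frames (N U)
N: hit
Q: miss, frames (N U Q)
G: miss, evict N, frames (U Q G)
U: hit
E: miss, evict U, frames (Q G E)
G: hit
E: hit
G: hit
U: miss, evict Q, frames (G E U)
G: hit
U: hit
G: hit
U: hit
E: hit
N: miss, evict G, frames (E U N)
G: miss, evict E, frames (U N G)
Hits: 10 of 18 references → 10/18 = 0.5556.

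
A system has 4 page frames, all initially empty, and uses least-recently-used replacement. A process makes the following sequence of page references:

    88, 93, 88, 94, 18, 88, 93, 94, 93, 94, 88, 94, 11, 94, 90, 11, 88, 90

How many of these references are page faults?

6

88: fault, frames [88]
93: fault, frames [88, 93]
88: hit
94: fault, frames [93, 88, 94]
18: fault, frames [93, 88, 94, 18]
88: hit
93: hit
94: hit
93: hit
94: hit
88: hit
94: hit
11: fault, evict 18, frames [93, 88, 94, 11]
94: hit
90: fault, evict 93, frames [88, 11, 94, 90]
11: hit
88: hit
90: hit
Page faults: 6.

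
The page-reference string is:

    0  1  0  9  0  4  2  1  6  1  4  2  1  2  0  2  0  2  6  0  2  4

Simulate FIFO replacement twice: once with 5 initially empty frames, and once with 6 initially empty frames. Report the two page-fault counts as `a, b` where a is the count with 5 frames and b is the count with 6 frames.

7, 6

5 frames: F F . F . F F . F . . . . . F . . . . . . . → 7 faults.
6 frames: F F . F . F F . F . . . . . . . . . . . . . → 6 faults.
6 < 7: adding a frame reduced faults, as is typical.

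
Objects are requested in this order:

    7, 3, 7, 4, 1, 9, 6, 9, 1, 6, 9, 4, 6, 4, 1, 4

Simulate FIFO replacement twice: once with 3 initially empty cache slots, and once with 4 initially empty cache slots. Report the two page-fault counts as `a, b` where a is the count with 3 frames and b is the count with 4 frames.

8, 6

3 frames: F F . F F F F . . . . F . . F . → 8 faults.
4 frames: F F . F F F F . . . . . . . . . → 6 faults.
6 < 8: adding a frame reduced faults, as is typical.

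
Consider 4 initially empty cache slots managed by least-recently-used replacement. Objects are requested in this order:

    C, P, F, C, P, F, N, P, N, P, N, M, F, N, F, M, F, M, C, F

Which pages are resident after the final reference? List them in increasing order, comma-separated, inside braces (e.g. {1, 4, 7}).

C -> fault, frames {C}
P -> fault, frames {C,P}
F -> fault, frames {C,P,F}
C -> hit
P -> hit
F -> hit
N -> fault, frames {C,P,F,N}
P -> hit
N -> hit
P -> hit
N -> hit
M -> fault, evict C, frames {F,P,N,M}
F -> hit
N -> hit
F -> hit
M -> hit
F -> hit
M -> hit
C -> fault, evict P, frames {N,F,M,C}
F -> hit

{C, F, M, N}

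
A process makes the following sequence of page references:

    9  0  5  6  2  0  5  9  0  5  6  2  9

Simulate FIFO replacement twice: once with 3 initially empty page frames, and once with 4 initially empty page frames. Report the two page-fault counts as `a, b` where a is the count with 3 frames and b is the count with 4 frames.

3 frames: F F F F F F F F . . F F . → 10 faults.
4 frames: F F F F F . . F F F F F F → 11 faults.
11 > 10: adding a frame increased faults — Belady's anomaly.

10, 11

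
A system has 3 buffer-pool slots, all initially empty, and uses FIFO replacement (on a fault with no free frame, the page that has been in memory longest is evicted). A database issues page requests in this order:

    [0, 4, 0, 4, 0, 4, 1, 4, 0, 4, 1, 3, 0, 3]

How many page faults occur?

5

0: miss, frames {0}
4: miss, frames {0,4}
0: hit
4: hit
0: hit
4: hit
1: miss, frames {0,4,1}
4: hit
0: hit
4: hit
1: hit
3: miss, evict 0, frames {4,1,3}
0: miss, evict 4, frames {1,3,0}
3: hit
Page faults: 5.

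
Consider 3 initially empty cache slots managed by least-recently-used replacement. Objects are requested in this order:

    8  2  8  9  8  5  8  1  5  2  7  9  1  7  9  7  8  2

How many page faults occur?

8 -> miss, frames (8)
2 -> miss, frames (8 2)
8 -> hit
9 -> miss, frames (2 8 9)
8 -> hit
5 -> miss, evict 2, frames (9 8 5)
8 -> hit
1 -> miss, evict 9, frames (5 8 1)
5 -> hit
2 -> miss, evict 8, frames (1 5 2)
7 -> miss, evict 1, frames (5 2 7)
9 -> miss, evict 5, frames (2 7 9)
1 -> miss, evict 2, frames (7 9 1)
7 -> hit
9 -> hit
7 -> hit
8 -> miss, evict 1, frames (9 7 8)
2 -> miss, evict 9, frames (7 8 2)
Page faults: 11.

11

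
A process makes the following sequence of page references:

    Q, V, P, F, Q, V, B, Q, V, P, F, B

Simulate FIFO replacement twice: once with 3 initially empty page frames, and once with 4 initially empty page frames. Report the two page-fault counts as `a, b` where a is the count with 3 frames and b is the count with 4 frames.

9, 10

3 frames: F F F F F F F . . F F . → 9 faults.
4 frames: F F F F . . F F F F F F → 10 faults.
10 > 9: adding a frame increased faults — Belady's anomaly.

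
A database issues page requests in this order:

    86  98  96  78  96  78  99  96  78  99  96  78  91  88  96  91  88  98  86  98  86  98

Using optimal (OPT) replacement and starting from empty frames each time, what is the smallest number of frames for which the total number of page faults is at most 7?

5

f=1: 22 faults
f=2: 12 faults
f=3: 9 faults
f=4: 8 faults
f=5: 7 faults
f=6: 7 faults
f=7: 7 faults
Smallest f with faults ≤ 7 is 5.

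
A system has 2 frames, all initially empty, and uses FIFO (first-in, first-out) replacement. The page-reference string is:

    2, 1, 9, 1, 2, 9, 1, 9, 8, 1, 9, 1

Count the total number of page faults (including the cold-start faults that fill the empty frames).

2 → fault, frames [2]
1 → fault, frames [2, 1]
9 → fault, evict 2, frames [1, 9]
1 → hit
2 → fault, evict 1, frames [9, 2]
9 → hit
1 → fault, evict 9, frames [2, 1]
9 → fault, evict 2, frames [1, 9]
8 → fault, evict 1, frames [9, 8]
1 → fault, evict 9, frames [8, 1]
9 → fault, evict 8, frames [1, 9]
1 → hit
Page faults: 9.

9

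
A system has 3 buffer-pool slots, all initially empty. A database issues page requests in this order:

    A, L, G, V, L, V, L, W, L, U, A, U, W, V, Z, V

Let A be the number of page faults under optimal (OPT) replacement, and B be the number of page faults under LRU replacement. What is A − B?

Under OPT: F F F F . . . F . F . . . F F . → 8 faults.
Under LRU: F F F F . . . F . F F . F F F . → 10 faults.
A − B = 8 − 10 = -2.

-2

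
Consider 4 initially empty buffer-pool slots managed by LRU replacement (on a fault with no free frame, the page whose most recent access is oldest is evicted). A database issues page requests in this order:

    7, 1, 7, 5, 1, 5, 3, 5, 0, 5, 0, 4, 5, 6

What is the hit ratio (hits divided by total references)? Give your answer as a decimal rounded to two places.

7 → miss, frames (7)
1 → miss, frames (7 1)
7 → hit
5 → miss, frames (1 7 5)
1 → hit
5 → hit
3 → miss, frames (7 1 5 3)
5 → hit
0 → miss, evict 7, frames (1 3 5 0)
5 → hit
0 → hit
4 → miss, evict 1, frames (3 5 0 4)
5 → hit
6 → miss, evict 3, frames (0 4 5 6)
Hits: 7 of 14 references → 7/14 = 0.5000.

0.50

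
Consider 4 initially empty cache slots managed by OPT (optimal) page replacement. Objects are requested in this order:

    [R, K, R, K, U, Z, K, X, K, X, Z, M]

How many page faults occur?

6

R -> fault, frames [R]
K -> fault, frames [R, K]
R -> hit
K -> hit
U -> fault, frames [R, K, U]
Z -> fault, frames [R, K, U, Z]
K -> hit
X -> fault, evict U, frames [R, K, Z, X]
K -> hit
X -> hit
Z -> hit
M -> fault, evict X, frames [R, K, Z, M]
Page faults: 6.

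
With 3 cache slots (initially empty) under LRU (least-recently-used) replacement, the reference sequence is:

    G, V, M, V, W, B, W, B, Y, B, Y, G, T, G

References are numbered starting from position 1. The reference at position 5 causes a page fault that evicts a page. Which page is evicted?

pos 1: G: miss, frames (G)
pos 2: V: miss, frames (G V)
pos 3: M: miss, frames (G V M)
pos 4: V: hit
pos 5: W: miss, evict G, frames (M V W)
At position 5, page G is evicted.

G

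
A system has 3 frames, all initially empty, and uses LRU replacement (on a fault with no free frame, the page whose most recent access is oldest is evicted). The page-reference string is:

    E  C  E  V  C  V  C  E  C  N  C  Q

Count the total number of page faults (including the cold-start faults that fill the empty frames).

E: fault, frames {E}
C: fault, frames {E,C}
E: hit
V: fault, frames {C,E,V}
C: hit
V: hit
C: hit
E: hit
C: hit
N: fault, evict V, frames {E,C,N}
C: hit
Q: fault, evict E, frames {N,C,Q}
Page faults: 5.

5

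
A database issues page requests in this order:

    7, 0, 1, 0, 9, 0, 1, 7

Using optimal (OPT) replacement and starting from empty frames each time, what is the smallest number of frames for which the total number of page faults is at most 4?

4

f=1: 8 faults
f=2: 6 faults
f=3: 5 faults
f=4: 4 faults
Smallest f with faults ≤ 4 is 4.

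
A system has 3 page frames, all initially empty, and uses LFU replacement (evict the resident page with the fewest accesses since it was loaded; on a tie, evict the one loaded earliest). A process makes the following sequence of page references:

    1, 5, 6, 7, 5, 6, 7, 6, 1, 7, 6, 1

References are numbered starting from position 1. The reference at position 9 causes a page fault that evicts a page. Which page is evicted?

pos 1: 1 -> miss, frames {1}
pos 2: 5 -> miss, frames {1,5}
pos 3: 6 -> miss, frames {1,5,6}
pos 4: 7 -> miss, evict 1, frames {5,6,7}
pos 5: 5 -> hit
pos 6: 6 -> hit
pos 7: 7 -> hit
pos 8: 6 -> hit
pos 9: 1 -> miss, evict 5, frames {6,7,1}
At position 9, page 5 is evicted.

5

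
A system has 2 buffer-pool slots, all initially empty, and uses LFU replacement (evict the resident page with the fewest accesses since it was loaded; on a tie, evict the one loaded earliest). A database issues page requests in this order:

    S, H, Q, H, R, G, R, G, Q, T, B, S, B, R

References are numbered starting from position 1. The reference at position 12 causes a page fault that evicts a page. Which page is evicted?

pos 1: S -> fault, frames {S}
pos 2: H -> fault, frames {S,H}
pos 3: Q -> fault, evict S, frames {H,Q}
pos 4: H -> hit
pos 5: R -> fault, evict Q, frames {H,R}
pos 6: G -> fault, evict R, frames {H,G}
pos 7: R -> fault, evict G, frames {H,R}
pos 8: G -> fault, evict R, frames {H,G}
pos 9: Q -> fault, evict G, frames {H,Q}
pos 10: T -> fault, evict Q, frames {H,T}
pos 11: B -> fault, evict T, frames {H,B}
pos 12: S -> fault, evict B, frames {H,S}
At position 12, page B is evicted.

B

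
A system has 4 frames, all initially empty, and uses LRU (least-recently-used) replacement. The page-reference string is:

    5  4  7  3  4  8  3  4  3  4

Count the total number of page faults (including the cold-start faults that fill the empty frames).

5

5 -> fault, frames {5}
4 -> fault, frames {5,4}
7 -> fault, frames {5,4,7}
3 -> fault, frames {5,4,7,3}
4 -> hit
8 -> fault, evict 5, frames {7,3,4,8}
3 -> hit
4 -> hit
3 -> hit
4 -> hit
Page faults: 5.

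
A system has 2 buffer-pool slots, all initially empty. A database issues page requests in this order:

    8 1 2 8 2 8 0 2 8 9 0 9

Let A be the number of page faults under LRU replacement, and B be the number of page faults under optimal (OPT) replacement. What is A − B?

Under LRU: F F F F . . F F F F F . → 9 faults.
Under OPT: F F F . . . F . F F . . → 6 faults.
A − B = 9 − 6 = 3.

3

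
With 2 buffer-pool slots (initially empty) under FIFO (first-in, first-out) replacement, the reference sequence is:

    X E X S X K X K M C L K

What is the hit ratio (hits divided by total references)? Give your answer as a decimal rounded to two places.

X -> miss, frames [X]
E -> miss, frames [X, E]
X -> hit
S -> miss, evict X, frames [E, S]
X -> miss, evict E, frames [S, X]
K -> miss, evict S, frames [X, K]
X -> hit
K -> hit
M -> miss, evict X, frames [K, M]
C -> miss, evict K, frames [M, C]
L -> miss, evict M, frames [C, L]
K -> miss, evict C, frames [L, K]
Hits: 3 of 12 references → 3/12 = 0.2500.

0.25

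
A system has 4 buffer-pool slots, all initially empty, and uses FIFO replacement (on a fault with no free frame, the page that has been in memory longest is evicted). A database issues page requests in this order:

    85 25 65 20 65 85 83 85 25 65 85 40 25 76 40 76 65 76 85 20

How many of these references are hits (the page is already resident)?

8

85: fault, frames (85)
25: fault, frames (85 25)
65: fault, frames (85 25 65)
20: fault, frames (85 25 65 20)
65: hit
85: hit
83: fault, evict 85, frames (25 65 20 83)
85: fault, evict 25, frames (65 20 83 85)
25: fault, evict 65, frames (20 83 85 25)
65: fault, evict 20, frames (83 85 25 65)
85: hit
40: fault, evict 83, frames (85 25 65 40)
25: hit
76: fault, evict 85, frames (25 65 40 76)
40: hit
76: hit
65: hit
76: hit
85: fault, evict 25, frames (65 40 76 85)
20: fault, evict 65, frames (40 76 85 20)
Hits: 8.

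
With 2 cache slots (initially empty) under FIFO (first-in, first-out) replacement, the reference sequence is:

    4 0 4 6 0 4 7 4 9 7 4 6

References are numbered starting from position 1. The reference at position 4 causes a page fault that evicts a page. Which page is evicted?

4

pos 1: 4 -> miss, frames (4)
pos 2: 0 -> miss, frames (4 0)
pos 3: 4 -> hit
pos 4: 6 -> miss, evict 4, frames (0 6)
At position 4, page 4 is evicted.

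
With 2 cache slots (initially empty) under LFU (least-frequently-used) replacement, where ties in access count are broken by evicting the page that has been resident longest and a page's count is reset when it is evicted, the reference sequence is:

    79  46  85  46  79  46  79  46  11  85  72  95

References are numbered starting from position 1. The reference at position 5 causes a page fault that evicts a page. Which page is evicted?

pos 1: 79: miss, frames [79]
pos 2: 46: miss, frames [79, 46]
pos 3: 85: miss, evict 79, frames [46, 85]
pos 4: 46: hit
pos 5: 79: miss, evict 85, frames [46, 79]
At position 5, page 85 is evicted.

85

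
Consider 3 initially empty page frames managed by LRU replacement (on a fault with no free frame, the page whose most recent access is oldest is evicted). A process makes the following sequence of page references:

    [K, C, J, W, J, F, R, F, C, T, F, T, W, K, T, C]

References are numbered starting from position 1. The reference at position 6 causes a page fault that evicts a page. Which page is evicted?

C

pos 1: K -> fault, frames [K]
pos 2: C -> fault, frames [K, C]
pos 3: J -> fault, frames [K, C, J]
pos 4: W -> fault, evict K, frames [C, J, W]
pos 5: J -> hit
pos 6: F -> fault, evict C, frames [W, J, F]
At position 6, page C is evicted.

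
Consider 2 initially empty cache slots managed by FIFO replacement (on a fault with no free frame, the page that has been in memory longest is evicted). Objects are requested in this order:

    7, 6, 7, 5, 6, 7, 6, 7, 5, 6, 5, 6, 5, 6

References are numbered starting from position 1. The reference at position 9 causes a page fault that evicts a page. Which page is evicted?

pos 1: 7 → miss, frames (7)
pos 2: 6 → miss, frames (7 6)
pos 3: 7 → hit
pos 4: 5 → miss, evict 7, frames (6 5)
pos 5: 6 → hit
pos 6: 7 → miss, evict 6, frames (5 7)
pos 7: 6 → miss, evict 5, frames (7 6)
pos 8: 7 → hit
pos 9: 5 → miss, evict 7, frames (6 5)
At position 9, page 7 is evicted.

7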